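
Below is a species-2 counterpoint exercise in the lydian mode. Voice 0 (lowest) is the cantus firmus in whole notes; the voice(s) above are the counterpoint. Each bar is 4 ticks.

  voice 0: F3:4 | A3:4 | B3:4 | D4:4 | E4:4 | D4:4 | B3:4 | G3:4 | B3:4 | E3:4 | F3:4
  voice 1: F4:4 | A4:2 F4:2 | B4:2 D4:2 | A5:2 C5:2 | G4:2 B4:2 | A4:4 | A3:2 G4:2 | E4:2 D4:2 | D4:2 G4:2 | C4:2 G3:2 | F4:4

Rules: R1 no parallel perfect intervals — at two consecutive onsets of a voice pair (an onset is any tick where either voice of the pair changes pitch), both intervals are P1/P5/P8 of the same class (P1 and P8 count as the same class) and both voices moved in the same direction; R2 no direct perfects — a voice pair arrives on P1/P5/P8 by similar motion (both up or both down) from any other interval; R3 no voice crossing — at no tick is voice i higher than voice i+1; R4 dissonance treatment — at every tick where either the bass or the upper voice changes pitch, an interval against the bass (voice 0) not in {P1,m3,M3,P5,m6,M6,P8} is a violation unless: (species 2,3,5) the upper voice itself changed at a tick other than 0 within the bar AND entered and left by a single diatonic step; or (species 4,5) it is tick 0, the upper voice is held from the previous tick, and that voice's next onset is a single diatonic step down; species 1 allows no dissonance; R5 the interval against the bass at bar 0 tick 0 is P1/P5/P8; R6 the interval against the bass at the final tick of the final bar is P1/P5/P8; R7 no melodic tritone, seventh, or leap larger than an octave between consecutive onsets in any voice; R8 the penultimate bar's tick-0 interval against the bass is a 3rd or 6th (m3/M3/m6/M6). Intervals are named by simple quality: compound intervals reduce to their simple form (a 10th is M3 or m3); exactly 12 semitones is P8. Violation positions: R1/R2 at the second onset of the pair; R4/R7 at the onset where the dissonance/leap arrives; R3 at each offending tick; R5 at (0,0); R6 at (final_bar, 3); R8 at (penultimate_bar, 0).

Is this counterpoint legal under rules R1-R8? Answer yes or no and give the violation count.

No (13 violations)

bar 0: v0=F3 v1=F4 (P8)
bar 1: v0=A3 v1=A4 (P8)
bar 2: v0=B3 v1=B4 (P8)
bar 3: v0=D4 v1=A5 (P5)
bar 4: v0=E4 v1=G4 (m3)
bar 5: v0=D4 v1=A4 (P5)
bar 6: v0=B3 v1=A3 (M2)
bar 7: v0=G3 v1=E4 (M6)
bar 8: v0=B3 v1=D4 (m3)
bar 9: v0=E3 v1=C4 (m6)
bar 10: v0=F3 v1=F4 (P8)
  R1 @ bar1.0: F3/F4 P8 -> A3/A4 P8 similar
  R2 @ bar2.0: A3/F4 m6 -> B3/B4 P8 similar
  R7 @ bar2.0: F4->B4 leap 6st
  R2 @ bar3.0: B3/D4 m3 -> D4/A5 P5 similar
  R7 @ bar3.0: D4->A5 leap 19st
  R4 @ bar3.2: D4/C5 m7 untreated
  R1 @ bar5.0: E4/B4 P5 -> D4/A4 P5 similar
  R3 @ bar6.0: B3 above A3
  R4 @ bar6.0: B3/A3 M2 untreated
  R3 @ bar6.1: B3 above A3
  R7 @ bar6.2: A3->G4 leap 10st
  R2 @ bar10.0: E3/G3 m3 -> F3/F4 P8 similar
  R7 @ bar10.0: G3->F4 leap 10st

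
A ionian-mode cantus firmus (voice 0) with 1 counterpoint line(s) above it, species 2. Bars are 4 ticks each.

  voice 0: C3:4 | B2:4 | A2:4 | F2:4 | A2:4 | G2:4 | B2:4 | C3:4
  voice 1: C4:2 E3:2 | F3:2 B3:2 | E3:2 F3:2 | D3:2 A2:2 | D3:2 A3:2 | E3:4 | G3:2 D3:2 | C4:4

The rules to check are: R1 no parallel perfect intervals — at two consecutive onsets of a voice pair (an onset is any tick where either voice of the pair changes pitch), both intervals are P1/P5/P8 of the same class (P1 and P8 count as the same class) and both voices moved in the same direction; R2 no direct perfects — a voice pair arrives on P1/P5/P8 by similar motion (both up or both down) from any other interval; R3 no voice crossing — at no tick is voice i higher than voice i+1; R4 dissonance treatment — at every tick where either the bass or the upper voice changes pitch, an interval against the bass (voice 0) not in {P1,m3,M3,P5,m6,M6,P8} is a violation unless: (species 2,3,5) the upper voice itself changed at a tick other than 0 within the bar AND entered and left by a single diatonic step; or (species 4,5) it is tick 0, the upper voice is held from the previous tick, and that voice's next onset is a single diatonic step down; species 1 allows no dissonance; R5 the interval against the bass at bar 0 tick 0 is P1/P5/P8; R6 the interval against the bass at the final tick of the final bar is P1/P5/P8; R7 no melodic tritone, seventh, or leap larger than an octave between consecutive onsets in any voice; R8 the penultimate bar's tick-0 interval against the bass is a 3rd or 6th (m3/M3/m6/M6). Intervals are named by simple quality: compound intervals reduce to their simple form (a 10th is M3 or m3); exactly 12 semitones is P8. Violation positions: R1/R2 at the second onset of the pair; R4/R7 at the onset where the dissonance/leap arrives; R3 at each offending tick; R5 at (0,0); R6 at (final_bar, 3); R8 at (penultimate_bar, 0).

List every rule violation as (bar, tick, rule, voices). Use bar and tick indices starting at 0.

bar 0: v0=C3 v1=C4 downbeat P8
bar 1: v0=B2 v1=F3 downbeat TT
bar 2: v0=A2 v1=E3 downbeat P5
bar 3: v0=F2 v1=D3 downbeat M6
bar 4: v0=A2 v1=D3 downbeat P4
bar 5: v0=G2 v1=E3 downbeat M6
bar 6: v0=B2 v1=G3 downbeat m6
bar 7: v0=C3 v1=C4 downbeat P8
  -> R4 @ bar 1 tick 0 v(0, 1): B2/F3 TT untreated
  -> R7 @ bar 1 tick 2 v(1,): F3->B3 leap 6st
  -> R2 @ bar 2 tick 0 v(0, 1): B2/B3 P8 -> A2/E3 P5 similar
  -> R4 @ bar 4 tick 0 v(0, 1): A2/D3 P4 untreated
  -> R2 @ bar 7 tick 0 v(0, 1): B2/D3 m3 -> C3/C4 P8 similar
  -> R7 @ bar 7 tick 0 v(1,): D3->C4 leap 10st

(1, 0, R4, (0, 1))
(1, 2, R7, (1,))
(2, 0, R2, (0, 1))
(4, 0, R4, (0, 1))
(7, 0, R2, (0, 1))
(7, 0, R7, (1,))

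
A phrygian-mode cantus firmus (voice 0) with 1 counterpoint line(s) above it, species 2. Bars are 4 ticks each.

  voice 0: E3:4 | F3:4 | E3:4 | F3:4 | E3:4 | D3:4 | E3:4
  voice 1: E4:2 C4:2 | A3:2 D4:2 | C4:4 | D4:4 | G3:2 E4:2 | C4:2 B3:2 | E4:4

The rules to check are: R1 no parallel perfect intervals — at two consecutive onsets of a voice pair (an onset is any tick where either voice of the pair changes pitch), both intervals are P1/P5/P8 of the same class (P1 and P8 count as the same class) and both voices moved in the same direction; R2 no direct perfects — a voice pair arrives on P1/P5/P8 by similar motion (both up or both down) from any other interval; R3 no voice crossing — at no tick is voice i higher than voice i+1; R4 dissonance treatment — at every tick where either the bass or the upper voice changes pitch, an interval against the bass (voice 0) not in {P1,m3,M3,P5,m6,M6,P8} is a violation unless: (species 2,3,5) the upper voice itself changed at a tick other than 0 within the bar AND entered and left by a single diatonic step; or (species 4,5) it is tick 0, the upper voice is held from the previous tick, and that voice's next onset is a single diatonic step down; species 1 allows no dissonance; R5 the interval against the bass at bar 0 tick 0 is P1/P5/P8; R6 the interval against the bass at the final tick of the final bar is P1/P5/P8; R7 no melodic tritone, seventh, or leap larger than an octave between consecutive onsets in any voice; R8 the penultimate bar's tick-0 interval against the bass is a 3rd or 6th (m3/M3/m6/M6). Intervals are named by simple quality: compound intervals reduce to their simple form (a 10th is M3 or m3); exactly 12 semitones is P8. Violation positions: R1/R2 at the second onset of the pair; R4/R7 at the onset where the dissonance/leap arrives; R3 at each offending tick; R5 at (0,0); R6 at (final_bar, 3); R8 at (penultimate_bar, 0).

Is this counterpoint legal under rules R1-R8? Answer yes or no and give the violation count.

bar 0: v0=E3 v1=E4 (P8)
bar 1: v0=F3 v1=A3 (M3)
bar 2: v0=E3 v1=C4 (m6)
bar 3: v0=F3 v1=D4 (M6)
bar 4: v0=E3 v1=G3 (m3)
bar 5: v0=D3 v1=C4 (m7)
bar 6: v0=E3 v1=E4 (P8)
  R4 @ bar5.0: D3/C4 m7 untreated
  R8 @ bar5.0: penult m7 not 3rd/6th
  R2 @ bar6.0: D3/B3 M6 -> E3/E4 P8 similar

No (3 violations)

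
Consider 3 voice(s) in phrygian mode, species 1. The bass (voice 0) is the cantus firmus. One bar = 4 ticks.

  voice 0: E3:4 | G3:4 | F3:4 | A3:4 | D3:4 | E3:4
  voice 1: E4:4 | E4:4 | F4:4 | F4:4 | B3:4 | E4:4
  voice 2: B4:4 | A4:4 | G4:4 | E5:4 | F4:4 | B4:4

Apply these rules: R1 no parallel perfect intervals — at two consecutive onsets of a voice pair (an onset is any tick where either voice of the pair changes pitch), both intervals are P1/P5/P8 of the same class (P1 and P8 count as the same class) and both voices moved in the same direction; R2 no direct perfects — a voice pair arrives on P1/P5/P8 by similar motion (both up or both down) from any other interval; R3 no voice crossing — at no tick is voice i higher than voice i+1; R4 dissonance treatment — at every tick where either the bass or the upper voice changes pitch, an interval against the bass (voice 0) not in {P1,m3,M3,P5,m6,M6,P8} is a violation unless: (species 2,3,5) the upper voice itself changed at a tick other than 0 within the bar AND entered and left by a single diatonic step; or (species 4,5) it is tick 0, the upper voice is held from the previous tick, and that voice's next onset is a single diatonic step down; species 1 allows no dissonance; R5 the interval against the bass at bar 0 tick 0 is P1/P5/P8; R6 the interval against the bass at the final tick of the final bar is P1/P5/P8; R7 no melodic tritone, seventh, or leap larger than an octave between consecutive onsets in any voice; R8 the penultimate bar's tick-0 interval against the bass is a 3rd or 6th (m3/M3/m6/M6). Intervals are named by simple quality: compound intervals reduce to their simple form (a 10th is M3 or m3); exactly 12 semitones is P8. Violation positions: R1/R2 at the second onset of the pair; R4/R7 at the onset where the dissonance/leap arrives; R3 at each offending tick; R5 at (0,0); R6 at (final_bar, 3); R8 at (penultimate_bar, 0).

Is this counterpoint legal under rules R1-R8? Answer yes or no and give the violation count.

bar 0: v0=E3 v1=E4 v2=B4 (P5)
bar 1: v0=G3 v1=E4 v2=A4 (M2)
bar 2: v0=F3 v1=F4 v2=G4 (M2)
bar 3: v0=A3 v1=F4 v2=E5 (P5)
bar 4: v0=D3 v1=B3 v2=F4 (m3)
bar 5: v0=E3 v1=E4 v2=B4 (P5)
  R4 @ bar1.0: G3/A4 M2 untreated
  R4 @ bar2.0: F3/G4 M2 untreated
  R2 @ bar3.0: F3/G4 M2 -> A3/E5 P5 similar
  R7 @ bar4.0: F4->B3 leap 6st
  R7 @ bar4.0: E5->F4 leap 11st
  R2 @ bar5.0: D3/B3 M6 -> E3/E4 P8 similar
  R2 @ bar5.0: D3/F4 m3 -> E3/B4 P5 similar
  R2 @ bar5.0: B3/F4 TT -> E4/B4 P5 similar
  R7 @ bar5.0: F4->B4 leap 6st

No (9 violations)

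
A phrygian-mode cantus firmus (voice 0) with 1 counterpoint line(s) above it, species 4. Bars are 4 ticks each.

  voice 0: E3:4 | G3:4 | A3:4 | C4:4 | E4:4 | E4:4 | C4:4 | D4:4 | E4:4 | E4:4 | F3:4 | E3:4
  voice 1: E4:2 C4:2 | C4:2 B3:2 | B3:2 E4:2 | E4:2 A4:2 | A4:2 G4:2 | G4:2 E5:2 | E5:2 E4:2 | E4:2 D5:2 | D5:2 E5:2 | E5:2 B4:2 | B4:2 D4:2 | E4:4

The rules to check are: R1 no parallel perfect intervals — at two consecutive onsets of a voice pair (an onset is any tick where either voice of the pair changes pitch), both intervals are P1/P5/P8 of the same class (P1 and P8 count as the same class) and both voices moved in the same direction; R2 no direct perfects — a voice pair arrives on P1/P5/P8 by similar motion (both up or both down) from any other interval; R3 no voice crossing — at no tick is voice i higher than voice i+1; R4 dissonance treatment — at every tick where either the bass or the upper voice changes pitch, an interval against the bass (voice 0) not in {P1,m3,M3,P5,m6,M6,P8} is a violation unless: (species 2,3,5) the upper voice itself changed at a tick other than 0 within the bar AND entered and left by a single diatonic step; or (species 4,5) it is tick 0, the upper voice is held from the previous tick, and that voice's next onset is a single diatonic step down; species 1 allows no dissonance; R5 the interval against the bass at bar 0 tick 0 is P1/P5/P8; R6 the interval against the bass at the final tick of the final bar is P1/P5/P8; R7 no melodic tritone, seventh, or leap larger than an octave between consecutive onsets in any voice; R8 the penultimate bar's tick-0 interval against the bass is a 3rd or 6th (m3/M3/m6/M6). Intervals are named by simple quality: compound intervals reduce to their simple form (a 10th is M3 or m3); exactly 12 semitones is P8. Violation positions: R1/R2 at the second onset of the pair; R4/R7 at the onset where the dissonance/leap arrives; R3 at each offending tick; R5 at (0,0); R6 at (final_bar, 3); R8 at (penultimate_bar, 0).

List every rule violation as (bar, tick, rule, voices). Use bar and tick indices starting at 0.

(2, 0, R4, (0, 1))
(7, 0, R4, (0, 1))
(7, 2, R7, (1,))
(8, 0, R4, (0, 1))
(10, 0, R4, (0, 1))
(10, 0, R7, (0,))
(10, 0, R8, (0, 1))

bar 0: v0=E3 v1=E4 downbeat P8
bar 1: v0=G3 v1=C4 downbeat P4
bar 2: v0=A3 v1=B3 downbeat M2
bar 3: v0=C4 v1=E4 downbeat M3
bar 4: v0=E4 v1=A4 downbeat P4
bar 5: v0=E4 v1=G4 downbeat m3
bar 6: v0=C4 v1=E5 downbeat M3
bar 7: v0=D4 v1=E4 downbeat M2
bar 8: v0=E4 v1=D5 downbeat m7
bar 9: v0=E4 v1=E5 downbeat P8
bar 10: v0=F3 v1=B4 downbeat TT
bar 11: v0=E3 v1=E4 downbeat P8
  -> R4 @ bar 2 tick 0 v(0, 1): A3/B3 M2 untreated
  -> R4 @ bar 7 tick 0 v(0, 1): D4/E4 M2 untreated
  -> R7 @ bar 7 tick 2 v(1,): E4->D5 leap 10st
  -> R4 @ bar 8 tick 0 v(0, 1): E4/D5 m7 untreated
  -> R4 @ bar 10 tick 0 v(0, 1): F3/B4 TT untreated
  -> R7 @ bar 10 tick 0 v(0,): E4->F3 leap 11st
  -> R8 @ bar 10 tick 0 v(0, 1): penult TT not 3rd/6th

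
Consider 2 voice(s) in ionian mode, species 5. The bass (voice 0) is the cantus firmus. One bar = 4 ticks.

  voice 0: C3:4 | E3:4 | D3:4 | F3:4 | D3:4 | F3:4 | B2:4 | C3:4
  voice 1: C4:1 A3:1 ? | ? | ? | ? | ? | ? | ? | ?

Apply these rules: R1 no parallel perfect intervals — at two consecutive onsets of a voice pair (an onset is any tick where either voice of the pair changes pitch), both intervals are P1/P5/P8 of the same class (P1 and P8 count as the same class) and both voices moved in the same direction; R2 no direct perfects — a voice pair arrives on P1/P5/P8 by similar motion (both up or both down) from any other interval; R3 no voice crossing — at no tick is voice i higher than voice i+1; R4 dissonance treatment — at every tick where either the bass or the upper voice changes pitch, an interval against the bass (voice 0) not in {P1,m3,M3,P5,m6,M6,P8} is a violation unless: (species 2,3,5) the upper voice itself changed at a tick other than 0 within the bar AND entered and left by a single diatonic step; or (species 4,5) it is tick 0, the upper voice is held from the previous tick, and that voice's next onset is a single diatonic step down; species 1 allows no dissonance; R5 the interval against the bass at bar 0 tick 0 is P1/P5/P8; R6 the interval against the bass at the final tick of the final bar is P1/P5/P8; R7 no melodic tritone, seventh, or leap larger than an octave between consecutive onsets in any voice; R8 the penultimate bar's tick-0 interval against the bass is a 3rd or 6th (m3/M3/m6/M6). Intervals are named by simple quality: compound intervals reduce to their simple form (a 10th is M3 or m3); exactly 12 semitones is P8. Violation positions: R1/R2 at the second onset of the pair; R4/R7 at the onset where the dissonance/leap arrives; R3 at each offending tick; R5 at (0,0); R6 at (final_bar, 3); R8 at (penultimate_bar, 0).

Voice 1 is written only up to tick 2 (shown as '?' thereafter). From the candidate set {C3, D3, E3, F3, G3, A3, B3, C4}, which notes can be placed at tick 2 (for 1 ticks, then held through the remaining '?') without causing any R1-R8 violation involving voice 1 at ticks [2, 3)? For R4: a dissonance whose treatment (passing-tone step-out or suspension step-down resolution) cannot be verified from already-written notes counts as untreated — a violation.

{A3, C3, C4, E3, G3}

C3: legal
D3: violates R4
E3: legal
F3: violates R4
G3: legal
A3: legal
B3: violates R4
C4: legal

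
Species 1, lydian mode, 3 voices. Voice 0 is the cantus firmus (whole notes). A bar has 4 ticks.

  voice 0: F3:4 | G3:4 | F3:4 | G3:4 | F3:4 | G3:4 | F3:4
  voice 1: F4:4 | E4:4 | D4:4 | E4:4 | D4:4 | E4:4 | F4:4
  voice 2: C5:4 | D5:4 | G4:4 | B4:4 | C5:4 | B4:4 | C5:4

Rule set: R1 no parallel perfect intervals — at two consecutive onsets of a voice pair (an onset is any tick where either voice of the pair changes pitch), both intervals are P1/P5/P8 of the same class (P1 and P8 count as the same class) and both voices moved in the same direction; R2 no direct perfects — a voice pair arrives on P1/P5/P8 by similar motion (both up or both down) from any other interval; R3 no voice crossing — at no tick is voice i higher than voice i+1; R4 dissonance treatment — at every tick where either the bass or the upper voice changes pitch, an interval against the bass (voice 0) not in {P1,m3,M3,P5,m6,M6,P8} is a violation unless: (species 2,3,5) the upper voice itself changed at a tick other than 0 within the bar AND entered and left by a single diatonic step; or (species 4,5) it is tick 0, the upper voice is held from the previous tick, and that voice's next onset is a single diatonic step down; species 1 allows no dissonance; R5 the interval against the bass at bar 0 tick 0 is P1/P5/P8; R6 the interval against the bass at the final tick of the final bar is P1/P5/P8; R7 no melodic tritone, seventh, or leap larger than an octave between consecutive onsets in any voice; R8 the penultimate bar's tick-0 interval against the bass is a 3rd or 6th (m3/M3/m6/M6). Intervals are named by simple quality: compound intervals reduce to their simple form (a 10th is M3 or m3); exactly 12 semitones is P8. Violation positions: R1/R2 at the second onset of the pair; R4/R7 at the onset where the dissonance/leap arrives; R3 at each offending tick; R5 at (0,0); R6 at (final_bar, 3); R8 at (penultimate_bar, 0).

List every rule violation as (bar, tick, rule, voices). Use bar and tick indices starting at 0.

(1, 0, R1, (0, 2))
(2, 0, R4, (0, 2))
(3, 0, R2, (1, 2))
(6, 0, R1, (1, 2))

bar 0: v0=F3 v1=F4 v2=C5 downbeat P5
bar 1: v0=G3 v1=E4 v2=D5 downbeat P5
bar 2: v0=F3 v1=D4 v2=G4 downbeat M2
bar 3: v0=G3 v1=E4 v2=B4 downbeat M3
bar 4: v0=F3 v1=D4 v2=C5 downbeat P5
bar 5: v0=G3 v1=E4 v2=B4 downbeat M3
bar 6: v0=F3 v1=F4 v2=C5 downbeat P5
  -> R1 @ bar 1 tick 0 v(0, 2): F3/C5 P5 -> G3/D5 P5 similar
  -> R4 @ bar 2 tick 0 v(0, 2): F3/G4 M2 untreated
  -> R2 @ bar 3 tick 0 v(1, 2): D4/G4 P4 -> E4/B4 P5 similar
  -> R1 @ bar 6 tick 0 v(1, 2): E4/B4 P5 -> F4/C5 P5 similar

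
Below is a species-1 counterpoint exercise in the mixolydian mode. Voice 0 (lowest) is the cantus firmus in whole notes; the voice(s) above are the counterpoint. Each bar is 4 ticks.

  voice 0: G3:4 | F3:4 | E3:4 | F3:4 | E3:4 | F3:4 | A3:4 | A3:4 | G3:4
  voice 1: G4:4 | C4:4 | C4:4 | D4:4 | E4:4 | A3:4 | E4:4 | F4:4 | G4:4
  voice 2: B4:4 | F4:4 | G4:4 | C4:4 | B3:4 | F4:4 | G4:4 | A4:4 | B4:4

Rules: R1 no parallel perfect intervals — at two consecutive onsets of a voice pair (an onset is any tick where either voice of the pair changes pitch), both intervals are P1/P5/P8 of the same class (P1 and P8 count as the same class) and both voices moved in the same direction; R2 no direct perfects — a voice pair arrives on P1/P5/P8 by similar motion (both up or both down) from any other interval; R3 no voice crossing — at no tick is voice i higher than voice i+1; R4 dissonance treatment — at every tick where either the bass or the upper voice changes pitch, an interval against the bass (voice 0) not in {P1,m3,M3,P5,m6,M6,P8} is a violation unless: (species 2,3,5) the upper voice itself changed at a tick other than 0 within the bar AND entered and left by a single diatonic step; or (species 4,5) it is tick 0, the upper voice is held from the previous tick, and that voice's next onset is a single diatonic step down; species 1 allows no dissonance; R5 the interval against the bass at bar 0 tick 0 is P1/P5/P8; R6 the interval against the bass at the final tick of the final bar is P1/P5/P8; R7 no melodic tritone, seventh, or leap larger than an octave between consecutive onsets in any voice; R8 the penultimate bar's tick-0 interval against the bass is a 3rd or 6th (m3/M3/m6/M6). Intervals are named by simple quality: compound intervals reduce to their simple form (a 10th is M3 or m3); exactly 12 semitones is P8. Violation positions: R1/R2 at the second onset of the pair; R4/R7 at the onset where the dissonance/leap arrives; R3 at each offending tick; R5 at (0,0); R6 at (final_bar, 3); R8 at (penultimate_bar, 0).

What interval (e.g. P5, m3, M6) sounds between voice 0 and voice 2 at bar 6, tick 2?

m7

voice 0=A3 voice 2=G4 -> m7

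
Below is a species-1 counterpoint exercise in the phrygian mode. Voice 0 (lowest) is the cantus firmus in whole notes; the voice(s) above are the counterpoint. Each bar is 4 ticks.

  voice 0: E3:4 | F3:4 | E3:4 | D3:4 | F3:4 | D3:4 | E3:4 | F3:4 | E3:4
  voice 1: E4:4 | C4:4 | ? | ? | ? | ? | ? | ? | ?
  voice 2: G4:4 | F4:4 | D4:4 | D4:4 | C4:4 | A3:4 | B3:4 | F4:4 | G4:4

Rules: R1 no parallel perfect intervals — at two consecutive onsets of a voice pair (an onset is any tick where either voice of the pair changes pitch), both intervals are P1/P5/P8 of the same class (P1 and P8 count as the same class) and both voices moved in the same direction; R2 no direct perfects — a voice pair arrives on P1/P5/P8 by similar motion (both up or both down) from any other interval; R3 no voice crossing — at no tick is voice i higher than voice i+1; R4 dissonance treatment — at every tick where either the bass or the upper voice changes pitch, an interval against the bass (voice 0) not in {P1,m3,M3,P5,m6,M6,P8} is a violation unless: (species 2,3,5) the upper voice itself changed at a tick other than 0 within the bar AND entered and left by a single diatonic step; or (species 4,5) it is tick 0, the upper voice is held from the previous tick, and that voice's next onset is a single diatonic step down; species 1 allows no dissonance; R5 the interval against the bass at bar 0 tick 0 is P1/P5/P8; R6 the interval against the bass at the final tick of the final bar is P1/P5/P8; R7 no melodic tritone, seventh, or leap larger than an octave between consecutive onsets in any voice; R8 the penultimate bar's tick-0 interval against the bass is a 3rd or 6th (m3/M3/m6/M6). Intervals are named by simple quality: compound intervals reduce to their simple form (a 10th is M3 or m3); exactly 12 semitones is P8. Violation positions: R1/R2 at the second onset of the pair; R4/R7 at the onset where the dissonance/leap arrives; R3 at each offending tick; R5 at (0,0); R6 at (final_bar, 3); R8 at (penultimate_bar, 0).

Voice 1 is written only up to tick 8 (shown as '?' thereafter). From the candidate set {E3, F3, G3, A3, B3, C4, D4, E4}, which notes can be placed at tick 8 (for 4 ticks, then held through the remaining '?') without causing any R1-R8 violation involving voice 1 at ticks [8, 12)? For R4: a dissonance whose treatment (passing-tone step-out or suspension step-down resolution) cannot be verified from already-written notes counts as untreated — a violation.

{C4}

E3: violates R2
F3: violates R4
G3: violates R2
A3: violates R4
B3: violates R1
C4: legal
D4: violates R4
E4: violates R3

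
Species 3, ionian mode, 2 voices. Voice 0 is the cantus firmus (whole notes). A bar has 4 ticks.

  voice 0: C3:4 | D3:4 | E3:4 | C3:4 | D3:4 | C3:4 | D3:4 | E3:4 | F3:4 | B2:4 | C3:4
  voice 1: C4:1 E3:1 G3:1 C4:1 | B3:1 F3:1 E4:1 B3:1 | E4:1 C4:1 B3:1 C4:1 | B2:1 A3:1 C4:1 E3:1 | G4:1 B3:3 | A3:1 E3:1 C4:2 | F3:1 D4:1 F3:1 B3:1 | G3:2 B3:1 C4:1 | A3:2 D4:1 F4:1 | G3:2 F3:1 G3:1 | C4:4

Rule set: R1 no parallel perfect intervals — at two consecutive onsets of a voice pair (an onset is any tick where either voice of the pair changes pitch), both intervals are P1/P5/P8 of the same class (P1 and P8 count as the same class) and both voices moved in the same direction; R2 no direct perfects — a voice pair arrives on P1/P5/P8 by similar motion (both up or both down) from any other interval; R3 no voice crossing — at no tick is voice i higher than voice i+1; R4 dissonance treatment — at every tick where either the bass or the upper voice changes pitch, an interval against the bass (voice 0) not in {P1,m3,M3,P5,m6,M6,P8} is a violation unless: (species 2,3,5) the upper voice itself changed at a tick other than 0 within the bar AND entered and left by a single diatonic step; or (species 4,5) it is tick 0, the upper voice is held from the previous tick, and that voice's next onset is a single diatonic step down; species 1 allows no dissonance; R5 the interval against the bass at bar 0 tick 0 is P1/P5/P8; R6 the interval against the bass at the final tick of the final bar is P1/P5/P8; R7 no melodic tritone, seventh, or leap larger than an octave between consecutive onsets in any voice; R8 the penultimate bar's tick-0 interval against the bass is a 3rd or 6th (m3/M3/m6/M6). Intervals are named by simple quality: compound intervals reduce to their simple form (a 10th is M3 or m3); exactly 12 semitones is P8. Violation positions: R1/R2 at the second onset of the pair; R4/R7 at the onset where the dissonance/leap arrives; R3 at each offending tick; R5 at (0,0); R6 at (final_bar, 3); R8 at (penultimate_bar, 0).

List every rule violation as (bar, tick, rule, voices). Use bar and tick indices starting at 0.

bar 0: v0=C3 v1=C4 downbeat P8
bar 1: v0=D3 v1=B3 downbeat M6
bar 2: v0=E3 v1=E4 downbeat P8
bar 3: v0=C3 v1=B2 downbeat m2
bar 4: v0=D3 v1=G4 downbeat P4
bar 5: v0=C3 v1=A3 downbeat M6
bar 6: v0=D3 v1=F3 downbeat m3
bar 7: v0=E3 v1=G3 downbeat m3
bar 8: v0=F3 v1=A3 downbeat M3
bar 9: v0=B2 v1=G3 downbeat m6
bar 10: v0=C3 v1=C4 downbeat P8
  -> R7 @ bar 1 tick 1 v(1,): B3->F3 leap 6st
  -> R4 @ bar 1 tick 2 v(0, 1): D3/E4 M2 untreated
  -> R7 @ bar 1 tick 2 v(1,): F3->E4 leap 11st
  -> R2 @ bar 2 tick 0 v(0, 1): D3/B3 M6 -> E3/E4 P8 similar
  -> R3 @ bar 3 tick 0 v(0, 1): C3 above B2
  -> R4 @ bar 3 tick 0 v(0, 1): C3/B2 m2 untreated
  -> R7 @ bar 3 tick 0 v(1,): C4->B2 leap 13st
  -> R7 @ bar 3 tick 1 v(1,): B2->A3 leap 10st
  -> R4 @ bar 4 tick 0 v(0, 1): D3/G4 P4 untreated
  -> R7 @ bar 4 tick 0 v(1,): E3->G4 leap 15st
  -> R7 @ bar 6 tick 3 v(1,): F3->B3 leap 6st
  -> R7 @ bar 9 tick 0 v(0,): F3->B2 leap 6st
  -> R7 @ bar 9 tick 0 v(1,): F4->G3 leap 10st
  -> R2 @ bar 10 tick 0 v(0, 1): B2/G3 m6 -> C3/C4 P8 similar

(1, 1, R7, (1,))
(1, 2, R4, (0, 1))
(1, 2, R7, (1,))
(2, 0, R2, (0, 1))
(3, 0, R3, (0, 1))
(3, 0, R4, (0, 1))
(3, 0, R7, (1,))
(3, 1, R7, (1,))
(4, 0, R4, (0, 1))
(4, 0, R7, (1,))
(6, 3, R7, (1,))
(9, 0, R7, (0,))
(9, 0, R7, (1,))
(10, 0, R2, (0, 1))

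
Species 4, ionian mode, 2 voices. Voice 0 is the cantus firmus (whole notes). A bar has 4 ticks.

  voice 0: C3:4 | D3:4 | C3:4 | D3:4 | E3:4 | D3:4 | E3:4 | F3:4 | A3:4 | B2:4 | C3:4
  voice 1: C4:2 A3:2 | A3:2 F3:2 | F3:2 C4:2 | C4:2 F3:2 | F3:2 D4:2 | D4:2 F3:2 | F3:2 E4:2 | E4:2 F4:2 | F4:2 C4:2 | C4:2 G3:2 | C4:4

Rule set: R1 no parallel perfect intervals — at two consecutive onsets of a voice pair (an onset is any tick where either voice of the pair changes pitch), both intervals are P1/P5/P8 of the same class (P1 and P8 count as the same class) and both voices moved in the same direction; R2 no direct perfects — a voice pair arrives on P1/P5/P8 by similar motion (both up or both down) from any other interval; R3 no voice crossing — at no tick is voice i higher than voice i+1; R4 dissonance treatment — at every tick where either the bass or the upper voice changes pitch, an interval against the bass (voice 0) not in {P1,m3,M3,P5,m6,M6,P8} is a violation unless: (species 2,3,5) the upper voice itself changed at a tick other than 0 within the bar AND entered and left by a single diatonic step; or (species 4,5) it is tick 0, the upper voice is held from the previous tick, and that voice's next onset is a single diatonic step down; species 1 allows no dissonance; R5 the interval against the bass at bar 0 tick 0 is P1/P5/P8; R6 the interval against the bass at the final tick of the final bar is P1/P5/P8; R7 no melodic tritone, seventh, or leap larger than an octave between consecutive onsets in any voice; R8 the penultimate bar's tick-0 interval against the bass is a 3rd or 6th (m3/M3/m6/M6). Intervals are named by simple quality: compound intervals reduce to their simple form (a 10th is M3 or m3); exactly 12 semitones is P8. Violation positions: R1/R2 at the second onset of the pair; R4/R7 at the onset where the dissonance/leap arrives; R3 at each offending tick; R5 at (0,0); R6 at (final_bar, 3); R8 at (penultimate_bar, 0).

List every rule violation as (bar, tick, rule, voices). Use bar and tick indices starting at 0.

(2, 0, R4, (0, 1))
(3, 0, R4, (0, 1))
(4, 0, R4, (0, 1))
(4, 2, R4, (0, 1))
(6, 0, R4, (0, 1))
(6, 2, R7, (1,))
(7, 0, R4, (0, 1))
(9, 0, R4, (0, 1))
(9, 0, R7, (0,))
(9, 0, R8, (0, 1))
(10, 0, R2, (0, 1))

bar 0: v0=C3 v1=C4 downbeat P8
bar 1: v0=D3 v1=A3 downbeat P5
bar 2: v0=C3 v1=F3 downbeat P4
bar 3: v0=D3 v1=C4 downbeat m7
bar 4: v0=E3 v1=F3 downbeat m2
bar 5: v0=D3 v1=D4 downbeat P8
bar 6: v0=E3 v1=F3 downbeat m2
bar 7: v0=F3 v1=E4 downbeat M7
bar 8: v0=A3 v1=F4 downbeat m6
bar 9: v0=B2 v1=C4 downbeat m2
bar 10: v0=C3 v1=C4 downbeat P8
  -> R4 @ bar 2 tick 0 v(0, 1): C3/F3 P4 untreated
  -> R4 @ bar 3 tick 0 v(0, 1): D3/C4 m7 untreated
  -> R4 @ bar 4 tick 0 v(0, 1): E3/F3 m2 untreated
  -> R4 @ bar 4 tick 2 v(0, 1): E3/D4 m7 untreated
  -> R4 @ bar 6 tick 0 v(0, 1): E3/F3 m2 untreated
  -> R7 @ bar 6 tick 2 v(1,): F3->E4 leap 11st
  -> R4 @ bar 7 tick 0 v(0, 1): F3/E4 M7 untreated
  -> R4 @ bar 9 tick 0 v(0, 1): B2/C4 m2 untreated
  -> R7 @ bar 9 tick 0 v(0,): A3->B2 leap 10st
  -> R8 @ bar 9 tick 0 v(0, 1): penult m2 not 3rd/6th
  -> R2 @ bar 10 tick 0 v(0, 1): B2/G3 m6 -> C3/C4 P8 similar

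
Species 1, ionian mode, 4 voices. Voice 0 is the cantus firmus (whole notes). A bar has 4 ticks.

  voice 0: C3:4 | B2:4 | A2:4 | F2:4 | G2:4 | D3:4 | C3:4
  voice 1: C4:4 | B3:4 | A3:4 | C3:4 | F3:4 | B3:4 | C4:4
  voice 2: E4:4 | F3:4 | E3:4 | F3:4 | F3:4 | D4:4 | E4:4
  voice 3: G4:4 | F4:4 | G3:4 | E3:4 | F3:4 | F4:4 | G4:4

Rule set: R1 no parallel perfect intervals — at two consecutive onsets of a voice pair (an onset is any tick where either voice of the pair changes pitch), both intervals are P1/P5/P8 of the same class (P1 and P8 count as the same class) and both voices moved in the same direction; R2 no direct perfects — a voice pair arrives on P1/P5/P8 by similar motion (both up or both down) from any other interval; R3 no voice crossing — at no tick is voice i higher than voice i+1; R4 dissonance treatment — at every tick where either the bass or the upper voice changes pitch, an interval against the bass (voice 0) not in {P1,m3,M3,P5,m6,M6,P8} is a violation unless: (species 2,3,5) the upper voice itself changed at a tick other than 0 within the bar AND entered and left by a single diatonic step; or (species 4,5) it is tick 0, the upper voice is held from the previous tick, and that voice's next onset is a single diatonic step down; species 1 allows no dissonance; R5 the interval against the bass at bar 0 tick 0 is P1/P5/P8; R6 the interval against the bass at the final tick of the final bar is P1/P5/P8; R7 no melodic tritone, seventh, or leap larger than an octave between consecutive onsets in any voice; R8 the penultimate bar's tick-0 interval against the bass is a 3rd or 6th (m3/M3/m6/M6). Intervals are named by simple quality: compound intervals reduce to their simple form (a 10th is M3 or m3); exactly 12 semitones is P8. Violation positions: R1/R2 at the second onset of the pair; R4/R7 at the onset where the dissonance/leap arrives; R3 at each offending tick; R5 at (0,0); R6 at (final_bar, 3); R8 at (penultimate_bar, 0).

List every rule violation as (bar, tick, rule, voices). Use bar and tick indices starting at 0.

bar 0: v0=C3 v1=C4 v2=E4 v3=G4 downbeat P5
bar 1: v0=B2 v1=B3 v2=F3 v3=F4 downbeat TT
bar 2: v0=A2 v1=A3 v2=E3 v3=G3 downbeat m7
bar 3: v0=F2 v1=C3 v2=F3 v3=E3 downbeat M7
bar 4: v0=G2 v1=F3 v2=F3 v3=F3 downbeat m7
bar 5: v0=D3 v1=B3 v2=D4 v3=F4 downbeat m3
bar 6: v0=C3 v1=C4 v2=E4 v3=G4 downbeat P5
  -> R5 @ bar 0 tick 0 v(0, 2): opens on M3
  -> R1 @ bar 1 tick 0 v(0, 1): C3/C4 P8 -> B2/B3 P8 similar
  -> R2 @ bar 1 tick 0 v(2, 3): E4/G4 m3 -> F3/F4 P8 similar
  -> R3 @ bar 1 tick 0 v(1, 2): B3 above F3
  -> R4 @ bar 1 tick 0 v(0, 2): B2/F3 TT untreated
  -> R4 @ bar 1 tick 0 v(0, 3): B2/F4 TT untreated
  -> R7 @ bar 1 tick 0 v(2,): E4->F3 leap 11st
  -> R3 @ bar 1 tick 1 v(1, 2): B3 above F3
  -> R3 @ bar 1 tick 2 v(1, 2): B3 above F3
  -> R3 @ bar 1 tick 3 v(1, 2): B3 above F3
  -> R1 @ bar 2 tick 0 v(0, 1): B2/B3 P8 -> A2/A3 P8 similar
  -> R2 @ bar 2 tick 0 v(0, 2): B2/F3 TT -> A2/E3 P5 similar
  -> R3 @ bar 2 tick 0 v(1, 2): A3 above E3
  -> R4 @ bar 2 tick 0 v(0, 3): A2/G3 m7 untreated
  -> R7 @ bar 2 tick 0 v(3,): F4->G3 leap 10st
  -> R3 @ bar 2 tick 1 v(1, 2): A3 above E3
  -> R3 @ bar 2 tick 2 v(1, 2): A3 above E3
  -> R3 @ bar 2 tick 3 v(1, 2): A3 above E3
  -> R2 @ bar 3 tick 0 v(0, 1): A2/A3 P8 -> F2/C3 P5 similar
  -> R3 @ bar 3 tick 0 v(2, 3): F3 above E3
  -> R4 @ bar 3 tick 0 v(0, 3): F2/E3 M7 untreated
  -> R3 @ bar 3 tick 1 v(2, 3): F3 above E3
  -> R3 @ bar 3 tick 2 v(2, 3): F3 above E3
  -> R3 @ bar 3 tick 3 v(2, 3): F3 above E3
  -> R2 @ bar 4 tick 0 v(1, 3): C3/E3 M3 -> F3/F3 P1 similar
  -> R4 @ bar 4 tick 0 v(0, 1): G2/F3 m7 untreated
  -> R4 @ bar 4 tick 0 v(0, 2): G2/F3 m7 untreated
  -> R4 @ bar 4 tick 0 v(0, 3): G2/F3 m7 untreated
  -> R2 @ bar 5 tick 0 v(0, 2): G2/F3 m7 -> D3/D4 P8 similar
  -> R7 @ bar 5 tick 0 v(1,): F3->B3 leap 6st
  -> R8 @ bar 5 tick 0 v(0, 2): penult P8 not 3rd/6th
  -> R2 @ bar 6 tick 0 v(1, 3): B3/F4 TT -> C4/G4 P5 similar
  -> R6 @ bar 6 tick 3 v(0, 2): closes on M3

(0, 0, R5, (0, 2))
(1, 0, R1, (0, 1))
(1, 0, R2, (2, 3))
(1, 0, R3, (1, 2))
(1, 0, R4, (0, 2))
(1, 0, R4, (0, 3))
(1, 0, R7, (2,))
(1, 1, R3, (1, 2))
(1, 2, R3, (1, 2))
(1, 3, R3, (1, 2))
(2, 0, R1, (0, 1))
(2, 0, R2, (0, 2))
(2, 0, R3, (1, 2))
(2, 0, R4, (0, 3))
(2, 0, R7, (3,))
(2, 1, R3, (1, 2))
(2, 2, R3, (1, 2))
(2, 3, R3, (1, 2))
(3, 0, R2, (0, 1))
(3, 0, R3, (2, 3))
(3, 0, R4, (0, 3))
(3, 1, R3, (2, 3))
(3, 2, R3, (2, 3))
(3, 3, R3, (2, 3))
(4, 0, R2, (1, 3))
(4, 0, R4, (0, 1))
(4, 0, R4, (0, 2))
(4, 0, R4, (0, 3))
(5, 0, R2, (0, 2))
(5, 0, R7, (1,))
(5, 0, R8, (0, 2))
(6, 0, R2, (1, 3))
(6, 3, R6, (0, 2))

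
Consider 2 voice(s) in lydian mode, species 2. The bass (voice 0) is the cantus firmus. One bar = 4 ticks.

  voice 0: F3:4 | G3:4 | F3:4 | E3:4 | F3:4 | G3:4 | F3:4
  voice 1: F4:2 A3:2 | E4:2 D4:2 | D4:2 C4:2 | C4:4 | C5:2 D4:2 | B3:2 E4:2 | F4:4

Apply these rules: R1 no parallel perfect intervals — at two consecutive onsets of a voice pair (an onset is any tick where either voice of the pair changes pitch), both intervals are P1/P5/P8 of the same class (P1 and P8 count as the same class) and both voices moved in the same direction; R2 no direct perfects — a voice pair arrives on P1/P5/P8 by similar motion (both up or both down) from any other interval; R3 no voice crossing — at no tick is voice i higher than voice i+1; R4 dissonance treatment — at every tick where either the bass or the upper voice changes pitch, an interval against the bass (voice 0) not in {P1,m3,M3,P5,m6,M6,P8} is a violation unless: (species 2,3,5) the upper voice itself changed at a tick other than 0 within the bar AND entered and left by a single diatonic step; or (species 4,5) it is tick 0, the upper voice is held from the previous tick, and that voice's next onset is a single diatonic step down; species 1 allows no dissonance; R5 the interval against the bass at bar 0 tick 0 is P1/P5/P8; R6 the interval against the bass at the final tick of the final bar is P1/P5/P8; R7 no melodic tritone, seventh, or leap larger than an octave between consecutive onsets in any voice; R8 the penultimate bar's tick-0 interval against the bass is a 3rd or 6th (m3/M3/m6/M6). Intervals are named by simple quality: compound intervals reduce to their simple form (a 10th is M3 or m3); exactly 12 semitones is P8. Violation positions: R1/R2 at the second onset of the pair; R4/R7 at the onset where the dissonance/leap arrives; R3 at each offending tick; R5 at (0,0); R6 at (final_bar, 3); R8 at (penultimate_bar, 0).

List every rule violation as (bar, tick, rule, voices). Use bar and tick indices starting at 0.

bar 0: v0=F3 v1=F4 downbeat P8
bar 1: v0=G3 v1=E4 downbeat M6
bar 2: v0=F3 v1=D4 downbeat M6
bar 3: v0=E3 v1=C4 downbeat m6
bar 4: v0=F3 v1=C5 downbeat P5
bar 5: v0=G3 v1=B3 downbeat M3
bar 6: v0=F3 v1=F4 downbeat P8
  -> R2 @ bar 4 tick 0 v(0, 1): E3/C4 m6 -> F3/C5 P5 similar
  -> R7 @ bar 4 tick 2 v(1,): C5->D4 leap 10st

(4, 0, R2, (0, 1))
(4, 2, R7, (1,))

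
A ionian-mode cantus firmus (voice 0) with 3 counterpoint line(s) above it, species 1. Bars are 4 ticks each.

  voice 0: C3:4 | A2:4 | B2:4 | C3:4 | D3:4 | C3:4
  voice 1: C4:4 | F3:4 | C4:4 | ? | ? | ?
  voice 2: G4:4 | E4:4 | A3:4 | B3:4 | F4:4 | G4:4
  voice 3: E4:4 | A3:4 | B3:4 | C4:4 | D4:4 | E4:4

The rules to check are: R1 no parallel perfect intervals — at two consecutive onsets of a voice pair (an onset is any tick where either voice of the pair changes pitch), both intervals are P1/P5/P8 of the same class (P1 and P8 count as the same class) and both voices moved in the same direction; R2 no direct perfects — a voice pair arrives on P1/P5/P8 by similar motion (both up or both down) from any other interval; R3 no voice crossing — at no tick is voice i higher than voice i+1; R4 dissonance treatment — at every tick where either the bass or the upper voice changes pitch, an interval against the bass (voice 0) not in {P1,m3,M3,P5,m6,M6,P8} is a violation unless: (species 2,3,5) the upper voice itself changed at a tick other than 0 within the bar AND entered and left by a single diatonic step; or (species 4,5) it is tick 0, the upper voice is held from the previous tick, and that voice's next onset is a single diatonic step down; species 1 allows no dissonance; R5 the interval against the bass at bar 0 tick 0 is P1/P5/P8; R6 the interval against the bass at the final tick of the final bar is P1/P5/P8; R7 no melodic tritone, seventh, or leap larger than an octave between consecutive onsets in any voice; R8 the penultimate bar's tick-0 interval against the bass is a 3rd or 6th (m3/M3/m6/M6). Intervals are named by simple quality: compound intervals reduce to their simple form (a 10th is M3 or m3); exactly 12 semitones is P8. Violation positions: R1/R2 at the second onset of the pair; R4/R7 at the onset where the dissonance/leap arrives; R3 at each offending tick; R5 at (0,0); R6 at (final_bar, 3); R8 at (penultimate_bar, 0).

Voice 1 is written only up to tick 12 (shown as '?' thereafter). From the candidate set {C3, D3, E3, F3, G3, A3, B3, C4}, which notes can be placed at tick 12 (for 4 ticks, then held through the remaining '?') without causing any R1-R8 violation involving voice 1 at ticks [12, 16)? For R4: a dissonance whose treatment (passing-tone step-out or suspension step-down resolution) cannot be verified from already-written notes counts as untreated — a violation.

{A3, C3, E3, G3}

C3: legal
D3: violates R4,R7
E3: legal
F3: violates R4
G3: legal
A3: legal
B3: violates R4
C4: violates R3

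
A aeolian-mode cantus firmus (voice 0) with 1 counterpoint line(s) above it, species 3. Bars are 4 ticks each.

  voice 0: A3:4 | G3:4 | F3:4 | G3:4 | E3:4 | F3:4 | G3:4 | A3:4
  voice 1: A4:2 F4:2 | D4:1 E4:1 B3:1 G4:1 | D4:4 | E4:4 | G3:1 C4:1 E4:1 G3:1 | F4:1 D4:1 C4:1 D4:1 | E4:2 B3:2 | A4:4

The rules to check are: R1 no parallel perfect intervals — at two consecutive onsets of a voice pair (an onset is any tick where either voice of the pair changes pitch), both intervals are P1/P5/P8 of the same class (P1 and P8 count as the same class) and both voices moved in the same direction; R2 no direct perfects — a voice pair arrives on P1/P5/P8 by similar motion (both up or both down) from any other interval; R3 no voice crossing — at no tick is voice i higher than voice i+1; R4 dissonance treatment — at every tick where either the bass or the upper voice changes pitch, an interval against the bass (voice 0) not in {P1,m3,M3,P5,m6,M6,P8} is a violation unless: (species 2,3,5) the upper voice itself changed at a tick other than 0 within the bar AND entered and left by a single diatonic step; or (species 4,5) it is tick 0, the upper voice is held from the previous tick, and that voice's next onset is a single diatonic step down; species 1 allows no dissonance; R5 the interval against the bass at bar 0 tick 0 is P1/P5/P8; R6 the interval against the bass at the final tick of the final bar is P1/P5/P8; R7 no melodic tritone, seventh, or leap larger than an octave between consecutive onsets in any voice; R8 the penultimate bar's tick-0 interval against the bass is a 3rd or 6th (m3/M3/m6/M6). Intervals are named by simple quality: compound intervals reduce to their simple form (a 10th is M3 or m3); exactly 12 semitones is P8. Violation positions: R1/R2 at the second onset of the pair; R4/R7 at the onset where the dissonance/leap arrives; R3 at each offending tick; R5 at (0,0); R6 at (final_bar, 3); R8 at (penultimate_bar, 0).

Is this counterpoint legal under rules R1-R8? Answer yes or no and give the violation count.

bar 0: v0=A3 v1=A4 (P8)
bar 1: v0=G3 v1=D4 (P5)
bar 2: v0=F3 v1=D4 (M6)
bar 3: v0=G3 v1=E4 (M6)
bar 4: v0=E3 v1=G3 (m3)
bar 5: v0=F3 v1=F4 (P8)
bar 6: v0=G3 v1=E4 (M6)
bar 7: v0=A3 v1=A4 (P8)
  R2 @ bar1.0: A3/F4 m6 -> G3/D4 P5 similar
  R2 @ bar5.0: E3/G3 m3 -> F3/F4 P8 similar
  R7 @ bar5.0: G3->F4 leap 10st
  R2 @ bar7.0: G3/B3 M3 -> A3/A4 P8 similar
  R7 @ bar7.0: B3->A4 leap 10st

No (5 violations)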